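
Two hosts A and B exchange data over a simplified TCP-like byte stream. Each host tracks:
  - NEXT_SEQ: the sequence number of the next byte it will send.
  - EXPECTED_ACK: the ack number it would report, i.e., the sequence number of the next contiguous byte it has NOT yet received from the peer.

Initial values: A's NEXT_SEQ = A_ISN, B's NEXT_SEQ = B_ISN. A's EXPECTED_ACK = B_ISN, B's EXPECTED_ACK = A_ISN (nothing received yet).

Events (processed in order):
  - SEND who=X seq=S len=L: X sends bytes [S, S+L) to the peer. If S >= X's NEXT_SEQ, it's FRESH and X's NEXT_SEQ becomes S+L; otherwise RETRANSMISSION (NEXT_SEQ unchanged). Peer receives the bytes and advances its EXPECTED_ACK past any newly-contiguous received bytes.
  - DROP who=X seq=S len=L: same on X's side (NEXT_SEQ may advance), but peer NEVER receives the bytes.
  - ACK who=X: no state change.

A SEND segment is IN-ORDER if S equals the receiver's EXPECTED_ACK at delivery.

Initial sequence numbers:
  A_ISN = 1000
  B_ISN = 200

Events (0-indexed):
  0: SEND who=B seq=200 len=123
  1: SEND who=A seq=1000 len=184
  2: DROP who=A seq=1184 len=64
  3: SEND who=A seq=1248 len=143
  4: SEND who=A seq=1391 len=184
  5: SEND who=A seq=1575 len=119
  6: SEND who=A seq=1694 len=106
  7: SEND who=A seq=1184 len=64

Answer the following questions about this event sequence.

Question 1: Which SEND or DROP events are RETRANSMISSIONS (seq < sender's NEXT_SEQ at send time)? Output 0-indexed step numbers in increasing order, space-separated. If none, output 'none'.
Step 0: SEND seq=200 -> fresh
Step 1: SEND seq=1000 -> fresh
Step 2: DROP seq=1184 -> fresh
Step 3: SEND seq=1248 -> fresh
Step 4: SEND seq=1391 -> fresh
Step 5: SEND seq=1575 -> fresh
Step 6: SEND seq=1694 -> fresh
Step 7: SEND seq=1184 -> retransmit

Answer: 7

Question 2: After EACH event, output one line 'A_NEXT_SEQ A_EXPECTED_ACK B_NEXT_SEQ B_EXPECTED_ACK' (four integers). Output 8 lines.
1000 323 323 1000
1184 323 323 1184
1248 323 323 1184
1391 323 323 1184
1575 323 323 1184
1694 323 323 1184
1800 323 323 1184
1800 323 323 1800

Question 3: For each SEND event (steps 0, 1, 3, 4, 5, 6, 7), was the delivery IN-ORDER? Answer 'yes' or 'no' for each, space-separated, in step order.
Step 0: SEND seq=200 -> in-order
Step 1: SEND seq=1000 -> in-order
Step 3: SEND seq=1248 -> out-of-order
Step 4: SEND seq=1391 -> out-of-order
Step 5: SEND seq=1575 -> out-of-order
Step 6: SEND seq=1694 -> out-of-order
Step 7: SEND seq=1184 -> in-order

Answer: yes yes no no no no yes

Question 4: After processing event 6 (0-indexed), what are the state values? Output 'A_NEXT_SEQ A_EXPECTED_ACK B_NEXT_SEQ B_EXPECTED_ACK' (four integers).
After event 0: A_seq=1000 A_ack=323 B_seq=323 B_ack=1000
After event 1: A_seq=1184 A_ack=323 B_seq=323 B_ack=1184
After event 2: A_seq=1248 A_ack=323 B_seq=323 B_ack=1184
After event 3: A_seq=1391 A_ack=323 B_seq=323 B_ack=1184
After event 4: A_seq=1575 A_ack=323 B_seq=323 B_ack=1184
After event 5: A_seq=1694 A_ack=323 B_seq=323 B_ack=1184
After event 6: A_seq=1800 A_ack=323 B_seq=323 B_ack=1184

1800 323 323 1184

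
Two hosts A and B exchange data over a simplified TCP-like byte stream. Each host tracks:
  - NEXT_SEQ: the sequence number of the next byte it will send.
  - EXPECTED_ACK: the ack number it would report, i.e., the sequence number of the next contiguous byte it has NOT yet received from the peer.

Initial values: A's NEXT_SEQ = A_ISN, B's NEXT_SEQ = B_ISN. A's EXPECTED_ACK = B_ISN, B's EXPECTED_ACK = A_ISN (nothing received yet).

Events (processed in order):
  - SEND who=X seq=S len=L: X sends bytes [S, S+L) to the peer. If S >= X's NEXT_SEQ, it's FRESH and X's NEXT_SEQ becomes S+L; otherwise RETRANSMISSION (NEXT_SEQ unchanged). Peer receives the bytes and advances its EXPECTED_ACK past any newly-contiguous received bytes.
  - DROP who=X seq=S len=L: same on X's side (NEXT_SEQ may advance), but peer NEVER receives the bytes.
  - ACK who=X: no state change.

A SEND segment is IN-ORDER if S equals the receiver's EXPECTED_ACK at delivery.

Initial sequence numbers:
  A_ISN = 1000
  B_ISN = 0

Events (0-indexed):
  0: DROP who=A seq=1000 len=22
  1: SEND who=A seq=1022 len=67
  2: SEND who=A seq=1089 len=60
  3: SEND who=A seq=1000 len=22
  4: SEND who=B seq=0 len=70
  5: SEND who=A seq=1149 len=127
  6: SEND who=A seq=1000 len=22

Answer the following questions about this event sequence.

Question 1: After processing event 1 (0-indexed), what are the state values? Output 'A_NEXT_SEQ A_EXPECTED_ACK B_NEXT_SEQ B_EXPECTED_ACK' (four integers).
After event 0: A_seq=1022 A_ack=0 B_seq=0 B_ack=1000
After event 1: A_seq=1089 A_ack=0 B_seq=0 B_ack=1000

1089 0 0 1000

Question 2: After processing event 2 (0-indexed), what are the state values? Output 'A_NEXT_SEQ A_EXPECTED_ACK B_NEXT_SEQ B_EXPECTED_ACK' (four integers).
After event 0: A_seq=1022 A_ack=0 B_seq=0 B_ack=1000
After event 1: A_seq=1089 A_ack=0 B_seq=0 B_ack=1000
After event 2: A_seq=1149 A_ack=0 B_seq=0 B_ack=1000

1149 0 0 1000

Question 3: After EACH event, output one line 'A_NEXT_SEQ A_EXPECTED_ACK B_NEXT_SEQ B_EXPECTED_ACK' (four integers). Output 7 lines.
1022 0 0 1000
1089 0 0 1000
1149 0 0 1000
1149 0 0 1149
1149 70 70 1149
1276 70 70 1276
1276 70 70 1276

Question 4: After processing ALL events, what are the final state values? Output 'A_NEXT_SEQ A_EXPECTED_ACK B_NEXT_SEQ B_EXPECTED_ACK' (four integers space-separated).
Answer: 1276 70 70 1276

Derivation:
After event 0: A_seq=1022 A_ack=0 B_seq=0 B_ack=1000
After event 1: A_seq=1089 A_ack=0 B_seq=0 B_ack=1000
After event 2: A_seq=1149 A_ack=0 B_seq=0 B_ack=1000
After event 3: A_seq=1149 A_ack=0 B_seq=0 B_ack=1149
After event 4: A_seq=1149 A_ack=70 B_seq=70 B_ack=1149
After event 5: A_seq=1276 A_ack=70 B_seq=70 B_ack=1276
After event 6: A_seq=1276 A_ack=70 B_seq=70 B_ack=1276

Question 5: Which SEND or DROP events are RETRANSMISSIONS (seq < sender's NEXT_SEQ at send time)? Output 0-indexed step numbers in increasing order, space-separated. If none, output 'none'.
Step 0: DROP seq=1000 -> fresh
Step 1: SEND seq=1022 -> fresh
Step 2: SEND seq=1089 -> fresh
Step 3: SEND seq=1000 -> retransmit
Step 4: SEND seq=0 -> fresh
Step 5: SEND seq=1149 -> fresh
Step 6: SEND seq=1000 -> retransmit

Answer: 3 6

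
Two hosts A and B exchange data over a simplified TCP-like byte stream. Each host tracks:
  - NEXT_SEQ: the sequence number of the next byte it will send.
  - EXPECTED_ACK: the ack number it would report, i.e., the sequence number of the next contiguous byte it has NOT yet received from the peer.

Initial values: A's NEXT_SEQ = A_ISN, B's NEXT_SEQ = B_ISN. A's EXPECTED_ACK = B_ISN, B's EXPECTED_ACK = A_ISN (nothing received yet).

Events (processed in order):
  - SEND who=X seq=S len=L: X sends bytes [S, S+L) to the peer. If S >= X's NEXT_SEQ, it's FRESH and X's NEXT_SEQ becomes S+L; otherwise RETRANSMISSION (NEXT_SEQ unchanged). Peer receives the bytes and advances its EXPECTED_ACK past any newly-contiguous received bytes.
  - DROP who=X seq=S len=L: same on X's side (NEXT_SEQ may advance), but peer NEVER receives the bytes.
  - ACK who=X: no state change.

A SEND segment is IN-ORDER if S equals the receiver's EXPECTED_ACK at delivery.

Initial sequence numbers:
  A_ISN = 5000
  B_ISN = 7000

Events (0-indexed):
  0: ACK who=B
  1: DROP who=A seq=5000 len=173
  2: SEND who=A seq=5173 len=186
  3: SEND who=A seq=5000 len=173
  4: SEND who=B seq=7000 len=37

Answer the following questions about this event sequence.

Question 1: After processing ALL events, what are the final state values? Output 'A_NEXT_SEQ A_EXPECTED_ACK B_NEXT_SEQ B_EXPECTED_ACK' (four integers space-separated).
After event 0: A_seq=5000 A_ack=7000 B_seq=7000 B_ack=5000
After event 1: A_seq=5173 A_ack=7000 B_seq=7000 B_ack=5000
After event 2: A_seq=5359 A_ack=7000 B_seq=7000 B_ack=5000
After event 3: A_seq=5359 A_ack=7000 B_seq=7000 B_ack=5359
After event 4: A_seq=5359 A_ack=7037 B_seq=7037 B_ack=5359

Answer: 5359 7037 7037 5359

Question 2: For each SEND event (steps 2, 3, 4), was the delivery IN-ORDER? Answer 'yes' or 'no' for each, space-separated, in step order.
Step 2: SEND seq=5173 -> out-of-order
Step 3: SEND seq=5000 -> in-order
Step 4: SEND seq=7000 -> in-order

Answer: no yes yes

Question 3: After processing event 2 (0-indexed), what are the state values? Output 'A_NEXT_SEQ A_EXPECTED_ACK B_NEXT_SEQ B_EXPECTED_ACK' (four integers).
After event 0: A_seq=5000 A_ack=7000 B_seq=7000 B_ack=5000
After event 1: A_seq=5173 A_ack=7000 B_seq=7000 B_ack=5000
After event 2: A_seq=5359 A_ack=7000 B_seq=7000 B_ack=5000

5359 7000 7000 5000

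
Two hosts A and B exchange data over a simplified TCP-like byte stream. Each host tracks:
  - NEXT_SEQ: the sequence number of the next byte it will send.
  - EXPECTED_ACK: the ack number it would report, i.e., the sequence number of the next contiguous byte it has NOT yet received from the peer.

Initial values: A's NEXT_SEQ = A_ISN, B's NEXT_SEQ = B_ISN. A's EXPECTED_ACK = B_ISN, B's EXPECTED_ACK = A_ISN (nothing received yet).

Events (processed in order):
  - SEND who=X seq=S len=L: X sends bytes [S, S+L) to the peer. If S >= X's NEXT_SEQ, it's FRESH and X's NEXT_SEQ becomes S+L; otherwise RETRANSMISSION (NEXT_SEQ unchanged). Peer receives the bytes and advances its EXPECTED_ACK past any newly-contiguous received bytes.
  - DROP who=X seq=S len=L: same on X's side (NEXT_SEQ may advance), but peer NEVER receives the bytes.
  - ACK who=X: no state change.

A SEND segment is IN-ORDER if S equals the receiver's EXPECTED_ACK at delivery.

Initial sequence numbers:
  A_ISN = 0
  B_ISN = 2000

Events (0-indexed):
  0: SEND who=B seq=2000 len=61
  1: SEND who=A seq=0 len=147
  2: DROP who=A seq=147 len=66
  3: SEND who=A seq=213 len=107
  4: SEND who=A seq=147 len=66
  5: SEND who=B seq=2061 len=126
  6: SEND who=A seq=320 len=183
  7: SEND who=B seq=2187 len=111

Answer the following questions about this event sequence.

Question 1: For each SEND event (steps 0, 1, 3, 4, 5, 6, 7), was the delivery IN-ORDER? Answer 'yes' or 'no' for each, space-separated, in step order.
Answer: yes yes no yes yes yes yes

Derivation:
Step 0: SEND seq=2000 -> in-order
Step 1: SEND seq=0 -> in-order
Step 3: SEND seq=213 -> out-of-order
Step 4: SEND seq=147 -> in-order
Step 5: SEND seq=2061 -> in-order
Step 6: SEND seq=320 -> in-order
Step 7: SEND seq=2187 -> in-order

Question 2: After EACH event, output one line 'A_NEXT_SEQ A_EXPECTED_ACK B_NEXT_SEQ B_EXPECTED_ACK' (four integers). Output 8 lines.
0 2061 2061 0
147 2061 2061 147
213 2061 2061 147
320 2061 2061 147
320 2061 2061 320
320 2187 2187 320
503 2187 2187 503
503 2298 2298 503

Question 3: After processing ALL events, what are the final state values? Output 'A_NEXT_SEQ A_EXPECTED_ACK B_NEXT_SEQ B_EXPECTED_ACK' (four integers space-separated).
After event 0: A_seq=0 A_ack=2061 B_seq=2061 B_ack=0
After event 1: A_seq=147 A_ack=2061 B_seq=2061 B_ack=147
After event 2: A_seq=213 A_ack=2061 B_seq=2061 B_ack=147
After event 3: A_seq=320 A_ack=2061 B_seq=2061 B_ack=147
After event 4: A_seq=320 A_ack=2061 B_seq=2061 B_ack=320
After event 5: A_seq=320 A_ack=2187 B_seq=2187 B_ack=320
After event 6: A_seq=503 A_ack=2187 B_seq=2187 B_ack=503
After event 7: A_seq=503 A_ack=2298 B_seq=2298 B_ack=503

Answer: 503 2298 2298 503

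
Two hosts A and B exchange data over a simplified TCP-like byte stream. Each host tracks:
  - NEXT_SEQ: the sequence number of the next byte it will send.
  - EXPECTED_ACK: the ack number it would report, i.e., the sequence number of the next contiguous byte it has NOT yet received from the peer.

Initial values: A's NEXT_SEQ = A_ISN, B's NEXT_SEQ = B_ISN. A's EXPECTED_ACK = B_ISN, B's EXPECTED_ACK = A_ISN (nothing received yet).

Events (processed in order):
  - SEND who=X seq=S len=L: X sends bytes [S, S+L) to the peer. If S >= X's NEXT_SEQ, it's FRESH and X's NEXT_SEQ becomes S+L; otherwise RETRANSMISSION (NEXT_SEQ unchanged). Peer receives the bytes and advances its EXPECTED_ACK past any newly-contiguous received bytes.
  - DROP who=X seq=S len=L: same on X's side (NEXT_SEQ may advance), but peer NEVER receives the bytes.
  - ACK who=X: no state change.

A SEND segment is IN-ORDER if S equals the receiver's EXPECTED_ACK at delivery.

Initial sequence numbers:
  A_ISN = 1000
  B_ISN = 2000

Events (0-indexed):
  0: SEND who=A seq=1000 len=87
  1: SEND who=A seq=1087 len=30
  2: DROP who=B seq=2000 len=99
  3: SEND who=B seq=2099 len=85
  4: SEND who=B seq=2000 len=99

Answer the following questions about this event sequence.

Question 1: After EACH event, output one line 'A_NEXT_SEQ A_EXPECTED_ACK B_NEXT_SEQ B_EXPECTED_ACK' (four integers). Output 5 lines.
1087 2000 2000 1087
1117 2000 2000 1117
1117 2000 2099 1117
1117 2000 2184 1117
1117 2184 2184 1117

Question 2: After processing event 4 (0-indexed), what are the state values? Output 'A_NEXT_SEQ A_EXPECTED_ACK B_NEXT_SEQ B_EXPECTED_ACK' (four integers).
After event 0: A_seq=1087 A_ack=2000 B_seq=2000 B_ack=1087
After event 1: A_seq=1117 A_ack=2000 B_seq=2000 B_ack=1117
After event 2: A_seq=1117 A_ack=2000 B_seq=2099 B_ack=1117
After event 3: A_seq=1117 A_ack=2000 B_seq=2184 B_ack=1117
After event 4: A_seq=1117 A_ack=2184 B_seq=2184 B_ack=1117

1117 2184 2184 1117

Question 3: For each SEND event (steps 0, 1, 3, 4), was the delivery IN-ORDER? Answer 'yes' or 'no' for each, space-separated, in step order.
Step 0: SEND seq=1000 -> in-order
Step 1: SEND seq=1087 -> in-order
Step 3: SEND seq=2099 -> out-of-order
Step 4: SEND seq=2000 -> in-order

Answer: yes yes no yes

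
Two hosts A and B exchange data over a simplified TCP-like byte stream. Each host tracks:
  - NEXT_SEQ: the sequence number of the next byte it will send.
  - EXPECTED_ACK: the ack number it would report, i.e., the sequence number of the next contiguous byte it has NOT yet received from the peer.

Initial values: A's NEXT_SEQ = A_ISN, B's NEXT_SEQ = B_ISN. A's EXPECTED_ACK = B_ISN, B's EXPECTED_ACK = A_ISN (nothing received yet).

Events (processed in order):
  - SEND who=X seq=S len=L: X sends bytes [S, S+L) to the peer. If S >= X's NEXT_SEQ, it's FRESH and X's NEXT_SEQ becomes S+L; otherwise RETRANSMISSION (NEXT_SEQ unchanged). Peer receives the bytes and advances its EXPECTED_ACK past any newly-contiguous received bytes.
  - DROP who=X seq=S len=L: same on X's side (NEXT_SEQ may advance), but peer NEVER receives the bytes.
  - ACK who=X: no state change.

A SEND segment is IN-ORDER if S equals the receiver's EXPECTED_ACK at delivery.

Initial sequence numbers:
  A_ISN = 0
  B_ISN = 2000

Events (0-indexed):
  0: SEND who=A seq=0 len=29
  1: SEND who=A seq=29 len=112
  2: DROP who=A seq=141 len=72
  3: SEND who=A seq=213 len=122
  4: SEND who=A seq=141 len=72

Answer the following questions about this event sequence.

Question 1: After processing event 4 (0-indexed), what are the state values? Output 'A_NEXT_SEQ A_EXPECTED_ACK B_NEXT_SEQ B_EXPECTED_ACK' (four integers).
After event 0: A_seq=29 A_ack=2000 B_seq=2000 B_ack=29
After event 1: A_seq=141 A_ack=2000 B_seq=2000 B_ack=141
After event 2: A_seq=213 A_ack=2000 B_seq=2000 B_ack=141
After event 3: A_seq=335 A_ack=2000 B_seq=2000 B_ack=141
After event 4: A_seq=335 A_ack=2000 B_seq=2000 B_ack=335

335 2000 2000 335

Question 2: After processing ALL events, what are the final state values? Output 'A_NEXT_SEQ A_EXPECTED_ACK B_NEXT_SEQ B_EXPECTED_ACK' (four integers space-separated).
After event 0: A_seq=29 A_ack=2000 B_seq=2000 B_ack=29
After event 1: A_seq=141 A_ack=2000 B_seq=2000 B_ack=141
After event 2: A_seq=213 A_ack=2000 B_seq=2000 B_ack=141
After event 3: A_seq=335 A_ack=2000 B_seq=2000 B_ack=141
After event 4: A_seq=335 A_ack=2000 B_seq=2000 B_ack=335

Answer: 335 2000 2000 335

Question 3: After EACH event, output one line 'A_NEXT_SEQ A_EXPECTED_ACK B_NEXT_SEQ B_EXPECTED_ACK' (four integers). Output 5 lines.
29 2000 2000 29
141 2000 2000 141
213 2000 2000 141
335 2000 2000 141
335 2000 2000 335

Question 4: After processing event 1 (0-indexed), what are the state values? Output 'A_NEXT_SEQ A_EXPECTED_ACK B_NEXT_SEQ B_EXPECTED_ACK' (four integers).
After event 0: A_seq=29 A_ack=2000 B_seq=2000 B_ack=29
After event 1: A_seq=141 A_ack=2000 B_seq=2000 B_ack=141

141 2000 2000 141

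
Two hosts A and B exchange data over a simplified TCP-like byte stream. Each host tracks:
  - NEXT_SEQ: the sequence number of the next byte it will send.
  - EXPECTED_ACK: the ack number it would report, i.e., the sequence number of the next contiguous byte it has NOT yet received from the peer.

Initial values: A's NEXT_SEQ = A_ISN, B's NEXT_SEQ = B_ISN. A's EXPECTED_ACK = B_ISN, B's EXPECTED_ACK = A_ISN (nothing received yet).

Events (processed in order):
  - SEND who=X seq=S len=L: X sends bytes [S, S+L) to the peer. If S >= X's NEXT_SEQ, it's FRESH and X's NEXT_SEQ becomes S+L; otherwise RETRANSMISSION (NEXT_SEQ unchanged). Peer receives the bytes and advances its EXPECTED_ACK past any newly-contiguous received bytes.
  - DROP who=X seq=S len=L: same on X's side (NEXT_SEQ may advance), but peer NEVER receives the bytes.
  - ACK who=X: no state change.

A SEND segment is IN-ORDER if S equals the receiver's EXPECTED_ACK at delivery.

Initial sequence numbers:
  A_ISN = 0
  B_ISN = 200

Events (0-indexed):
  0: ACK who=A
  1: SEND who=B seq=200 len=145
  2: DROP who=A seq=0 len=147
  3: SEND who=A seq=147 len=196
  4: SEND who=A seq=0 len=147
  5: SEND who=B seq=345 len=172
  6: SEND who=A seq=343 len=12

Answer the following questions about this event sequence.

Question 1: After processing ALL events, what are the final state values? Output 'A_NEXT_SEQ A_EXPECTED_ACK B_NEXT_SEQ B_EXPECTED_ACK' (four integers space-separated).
After event 0: A_seq=0 A_ack=200 B_seq=200 B_ack=0
After event 1: A_seq=0 A_ack=345 B_seq=345 B_ack=0
After event 2: A_seq=147 A_ack=345 B_seq=345 B_ack=0
After event 3: A_seq=343 A_ack=345 B_seq=345 B_ack=0
After event 4: A_seq=343 A_ack=345 B_seq=345 B_ack=343
After event 5: A_seq=343 A_ack=517 B_seq=517 B_ack=343
After event 6: A_seq=355 A_ack=517 B_seq=517 B_ack=355

Answer: 355 517 517 355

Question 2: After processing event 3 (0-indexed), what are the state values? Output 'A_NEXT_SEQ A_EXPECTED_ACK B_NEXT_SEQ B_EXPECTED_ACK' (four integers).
After event 0: A_seq=0 A_ack=200 B_seq=200 B_ack=0
After event 1: A_seq=0 A_ack=345 B_seq=345 B_ack=0
After event 2: A_seq=147 A_ack=345 B_seq=345 B_ack=0
After event 3: A_seq=343 A_ack=345 B_seq=345 B_ack=0

343 345 345 0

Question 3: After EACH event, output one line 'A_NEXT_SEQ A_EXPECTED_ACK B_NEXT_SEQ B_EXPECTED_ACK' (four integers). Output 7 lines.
0 200 200 0
0 345 345 0
147 345 345 0
343 345 345 0
343 345 345 343
343 517 517 343
355 517 517 355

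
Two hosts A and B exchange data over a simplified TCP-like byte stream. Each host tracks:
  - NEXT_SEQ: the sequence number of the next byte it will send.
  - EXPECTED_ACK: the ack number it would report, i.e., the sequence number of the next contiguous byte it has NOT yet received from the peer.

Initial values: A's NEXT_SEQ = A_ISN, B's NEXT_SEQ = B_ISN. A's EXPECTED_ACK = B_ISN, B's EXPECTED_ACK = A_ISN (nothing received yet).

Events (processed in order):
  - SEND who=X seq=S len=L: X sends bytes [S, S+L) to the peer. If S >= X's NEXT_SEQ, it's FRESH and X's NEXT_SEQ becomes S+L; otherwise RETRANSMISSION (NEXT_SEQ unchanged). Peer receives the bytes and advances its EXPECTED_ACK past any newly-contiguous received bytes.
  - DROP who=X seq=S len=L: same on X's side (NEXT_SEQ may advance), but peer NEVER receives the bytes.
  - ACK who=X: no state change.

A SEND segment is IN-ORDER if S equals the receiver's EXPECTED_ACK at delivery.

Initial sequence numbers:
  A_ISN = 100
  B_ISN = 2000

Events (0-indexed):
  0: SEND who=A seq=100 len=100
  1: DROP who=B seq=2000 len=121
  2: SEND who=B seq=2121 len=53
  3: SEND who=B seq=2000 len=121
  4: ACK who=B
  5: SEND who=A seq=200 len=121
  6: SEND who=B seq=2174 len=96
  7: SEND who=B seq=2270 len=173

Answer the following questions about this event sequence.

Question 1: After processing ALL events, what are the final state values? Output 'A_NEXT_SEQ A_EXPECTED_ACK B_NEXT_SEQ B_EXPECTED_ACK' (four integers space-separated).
Answer: 321 2443 2443 321

Derivation:
After event 0: A_seq=200 A_ack=2000 B_seq=2000 B_ack=200
After event 1: A_seq=200 A_ack=2000 B_seq=2121 B_ack=200
After event 2: A_seq=200 A_ack=2000 B_seq=2174 B_ack=200
After event 3: A_seq=200 A_ack=2174 B_seq=2174 B_ack=200
After event 4: A_seq=200 A_ack=2174 B_seq=2174 B_ack=200
After event 5: A_seq=321 A_ack=2174 B_seq=2174 B_ack=321
After event 6: A_seq=321 A_ack=2270 B_seq=2270 B_ack=321
After event 7: A_seq=321 A_ack=2443 B_seq=2443 B_ack=321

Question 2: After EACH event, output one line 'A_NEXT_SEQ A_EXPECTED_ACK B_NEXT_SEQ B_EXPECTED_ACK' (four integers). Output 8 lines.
200 2000 2000 200
200 2000 2121 200
200 2000 2174 200
200 2174 2174 200
200 2174 2174 200
321 2174 2174 321
321 2270 2270 321
321 2443 2443 321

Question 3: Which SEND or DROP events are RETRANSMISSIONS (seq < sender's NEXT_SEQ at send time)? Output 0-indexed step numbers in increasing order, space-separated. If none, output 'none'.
Step 0: SEND seq=100 -> fresh
Step 1: DROP seq=2000 -> fresh
Step 2: SEND seq=2121 -> fresh
Step 3: SEND seq=2000 -> retransmit
Step 5: SEND seq=200 -> fresh
Step 6: SEND seq=2174 -> fresh
Step 7: SEND seq=2270 -> fresh

Answer: 3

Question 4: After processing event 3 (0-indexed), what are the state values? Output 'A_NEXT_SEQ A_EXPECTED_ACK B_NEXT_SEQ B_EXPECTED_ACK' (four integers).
After event 0: A_seq=200 A_ack=2000 B_seq=2000 B_ack=200
After event 1: A_seq=200 A_ack=2000 B_seq=2121 B_ack=200
After event 2: A_seq=200 A_ack=2000 B_seq=2174 B_ack=200
After event 3: A_seq=200 A_ack=2174 B_seq=2174 B_ack=200

200 2174 2174 200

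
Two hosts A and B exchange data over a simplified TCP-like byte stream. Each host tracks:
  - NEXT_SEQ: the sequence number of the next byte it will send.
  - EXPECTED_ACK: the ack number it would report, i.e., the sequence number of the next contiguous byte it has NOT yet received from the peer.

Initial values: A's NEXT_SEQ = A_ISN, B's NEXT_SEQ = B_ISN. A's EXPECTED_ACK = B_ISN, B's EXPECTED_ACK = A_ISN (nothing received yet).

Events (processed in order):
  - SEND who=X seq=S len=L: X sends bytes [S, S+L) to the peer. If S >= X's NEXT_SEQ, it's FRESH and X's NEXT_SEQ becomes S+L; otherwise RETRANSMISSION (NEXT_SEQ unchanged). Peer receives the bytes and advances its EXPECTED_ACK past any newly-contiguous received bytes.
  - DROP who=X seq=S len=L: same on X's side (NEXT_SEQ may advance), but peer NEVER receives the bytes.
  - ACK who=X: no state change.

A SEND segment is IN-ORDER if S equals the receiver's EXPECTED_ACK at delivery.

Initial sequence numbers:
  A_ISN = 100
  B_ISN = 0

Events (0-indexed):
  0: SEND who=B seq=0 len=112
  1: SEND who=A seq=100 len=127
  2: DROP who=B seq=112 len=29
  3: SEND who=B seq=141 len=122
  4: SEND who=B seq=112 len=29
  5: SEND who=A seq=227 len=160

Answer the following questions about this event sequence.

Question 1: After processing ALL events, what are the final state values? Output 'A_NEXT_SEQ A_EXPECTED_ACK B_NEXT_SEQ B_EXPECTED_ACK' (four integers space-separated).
After event 0: A_seq=100 A_ack=112 B_seq=112 B_ack=100
After event 1: A_seq=227 A_ack=112 B_seq=112 B_ack=227
After event 2: A_seq=227 A_ack=112 B_seq=141 B_ack=227
After event 3: A_seq=227 A_ack=112 B_seq=263 B_ack=227
After event 4: A_seq=227 A_ack=263 B_seq=263 B_ack=227
After event 5: A_seq=387 A_ack=263 B_seq=263 B_ack=387

Answer: 387 263 263 387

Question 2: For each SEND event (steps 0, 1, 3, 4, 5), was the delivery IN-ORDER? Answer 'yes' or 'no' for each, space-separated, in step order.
Step 0: SEND seq=0 -> in-order
Step 1: SEND seq=100 -> in-order
Step 3: SEND seq=141 -> out-of-order
Step 4: SEND seq=112 -> in-order
Step 5: SEND seq=227 -> in-order

Answer: yes yes no yes yes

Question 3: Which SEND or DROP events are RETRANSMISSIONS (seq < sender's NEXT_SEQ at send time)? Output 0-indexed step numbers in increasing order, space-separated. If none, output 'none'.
Answer: 4

Derivation:
Step 0: SEND seq=0 -> fresh
Step 1: SEND seq=100 -> fresh
Step 2: DROP seq=112 -> fresh
Step 3: SEND seq=141 -> fresh
Step 4: SEND seq=112 -> retransmit
Step 5: SEND seq=227 -> fresh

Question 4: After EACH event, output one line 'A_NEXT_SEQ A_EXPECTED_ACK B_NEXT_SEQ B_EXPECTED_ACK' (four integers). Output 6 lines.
100 112 112 100
227 112 112 227
227 112 141 227
227 112 263 227
227 263 263 227
387 263 263 387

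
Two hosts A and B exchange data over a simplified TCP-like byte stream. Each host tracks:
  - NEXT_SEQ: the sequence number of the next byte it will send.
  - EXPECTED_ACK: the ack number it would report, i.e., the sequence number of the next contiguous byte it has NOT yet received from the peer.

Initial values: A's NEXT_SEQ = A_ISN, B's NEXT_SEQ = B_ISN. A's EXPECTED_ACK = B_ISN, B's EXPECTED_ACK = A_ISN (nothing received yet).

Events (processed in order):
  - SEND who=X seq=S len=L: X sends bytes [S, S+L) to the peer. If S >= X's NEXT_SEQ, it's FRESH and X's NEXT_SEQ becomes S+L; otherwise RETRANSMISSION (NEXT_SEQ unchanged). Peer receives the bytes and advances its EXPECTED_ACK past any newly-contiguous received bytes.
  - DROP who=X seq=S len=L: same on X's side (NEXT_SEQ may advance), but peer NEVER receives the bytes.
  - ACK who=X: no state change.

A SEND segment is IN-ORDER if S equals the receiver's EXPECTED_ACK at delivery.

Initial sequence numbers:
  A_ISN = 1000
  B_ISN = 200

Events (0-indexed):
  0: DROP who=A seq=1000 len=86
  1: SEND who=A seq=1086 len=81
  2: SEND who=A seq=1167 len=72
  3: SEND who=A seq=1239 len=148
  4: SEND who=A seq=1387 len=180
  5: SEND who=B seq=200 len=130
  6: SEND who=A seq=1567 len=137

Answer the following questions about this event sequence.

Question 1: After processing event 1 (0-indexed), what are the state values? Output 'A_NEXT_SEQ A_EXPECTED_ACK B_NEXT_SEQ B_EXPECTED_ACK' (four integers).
After event 0: A_seq=1086 A_ack=200 B_seq=200 B_ack=1000
After event 1: A_seq=1167 A_ack=200 B_seq=200 B_ack=1000

1167 200 200 1000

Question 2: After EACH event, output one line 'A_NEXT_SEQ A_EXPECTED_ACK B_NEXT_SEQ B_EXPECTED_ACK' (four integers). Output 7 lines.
1086 200 200 1000
1167 200 200 1000
1239 200 200 1000
1387 200 200 1000
1567 200 200 1000
1567 330 330 1000
1704 330 330 1000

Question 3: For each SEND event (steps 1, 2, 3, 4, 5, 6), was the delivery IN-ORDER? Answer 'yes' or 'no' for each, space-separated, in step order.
Step 1: SEND seq=1086 -> out-of-order
Step 2: SEND seq=1167 -> out-of-order
Step 3: SEND seq=1239 -> out-of-order
Step 4: SEND seq=1387 -> out-of-order
Step 5: SEND seq=200 -> in-order
Step 6: SEND seq=1567 -> out-of-order

Answer: no no no no yes no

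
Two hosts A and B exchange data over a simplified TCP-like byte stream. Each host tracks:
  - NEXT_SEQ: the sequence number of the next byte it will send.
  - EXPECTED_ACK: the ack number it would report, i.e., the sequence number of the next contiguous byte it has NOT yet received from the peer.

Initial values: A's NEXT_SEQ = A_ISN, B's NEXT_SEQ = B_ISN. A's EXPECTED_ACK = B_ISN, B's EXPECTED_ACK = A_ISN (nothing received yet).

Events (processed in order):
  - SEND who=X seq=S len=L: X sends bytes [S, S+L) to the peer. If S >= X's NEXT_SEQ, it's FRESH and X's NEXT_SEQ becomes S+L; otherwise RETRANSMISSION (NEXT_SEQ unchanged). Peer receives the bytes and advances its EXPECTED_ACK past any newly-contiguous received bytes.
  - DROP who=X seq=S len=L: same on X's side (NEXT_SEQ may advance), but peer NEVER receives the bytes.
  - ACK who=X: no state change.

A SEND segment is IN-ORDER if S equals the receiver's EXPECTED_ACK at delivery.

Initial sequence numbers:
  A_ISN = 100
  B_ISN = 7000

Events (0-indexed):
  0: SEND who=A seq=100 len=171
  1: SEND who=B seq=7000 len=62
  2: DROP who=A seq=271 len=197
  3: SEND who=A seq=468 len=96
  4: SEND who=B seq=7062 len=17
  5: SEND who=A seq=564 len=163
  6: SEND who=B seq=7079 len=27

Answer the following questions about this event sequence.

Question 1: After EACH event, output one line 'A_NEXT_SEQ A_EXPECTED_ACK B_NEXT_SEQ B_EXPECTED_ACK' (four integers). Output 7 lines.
271 7000 7000 271
271 7062 7062 271
468 7062 7062 271
564 7062 7062 271
564 7079 7079 271
727 7079 7079 271
727 7106 7106 271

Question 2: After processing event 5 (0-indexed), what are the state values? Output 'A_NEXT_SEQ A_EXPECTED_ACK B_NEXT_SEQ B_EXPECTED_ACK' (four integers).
After event 0: A_seq=271 A_ack=7000 B_seq=7000 B_ack=271
After event 1: A_seq=271 A_ack=7062 B_seq=7062 B_ack=271
After event 2: A_seq=468 A_ack=7062 B_seq=7062 B_ack=271
After event 3: A_seq=564 A_ack=7062 B_seq=7062 B_ack=271
After event 4: A_seq=564 A_ack=7079 B_seq=7079 B_ack=271
After event 5: A_seq=727 A_ack=7079 B_seq=7079 B_ack=271

727 7079 7079 271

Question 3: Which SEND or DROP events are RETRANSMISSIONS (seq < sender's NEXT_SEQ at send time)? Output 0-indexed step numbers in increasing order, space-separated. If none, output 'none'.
Step 0: SEND seq=100 -> fresh
Step 1: SEND seq=7000 -> fresh
Step 2: DROP seq=271 -> fresh
Step 3: SEND seq=468 -> fresh
Step 4: SEND seq=7062 -> fresh
Step 5: SEND seq=564 -> fresh
Step 6: SEND seq=7079 -> fresh

Answer: none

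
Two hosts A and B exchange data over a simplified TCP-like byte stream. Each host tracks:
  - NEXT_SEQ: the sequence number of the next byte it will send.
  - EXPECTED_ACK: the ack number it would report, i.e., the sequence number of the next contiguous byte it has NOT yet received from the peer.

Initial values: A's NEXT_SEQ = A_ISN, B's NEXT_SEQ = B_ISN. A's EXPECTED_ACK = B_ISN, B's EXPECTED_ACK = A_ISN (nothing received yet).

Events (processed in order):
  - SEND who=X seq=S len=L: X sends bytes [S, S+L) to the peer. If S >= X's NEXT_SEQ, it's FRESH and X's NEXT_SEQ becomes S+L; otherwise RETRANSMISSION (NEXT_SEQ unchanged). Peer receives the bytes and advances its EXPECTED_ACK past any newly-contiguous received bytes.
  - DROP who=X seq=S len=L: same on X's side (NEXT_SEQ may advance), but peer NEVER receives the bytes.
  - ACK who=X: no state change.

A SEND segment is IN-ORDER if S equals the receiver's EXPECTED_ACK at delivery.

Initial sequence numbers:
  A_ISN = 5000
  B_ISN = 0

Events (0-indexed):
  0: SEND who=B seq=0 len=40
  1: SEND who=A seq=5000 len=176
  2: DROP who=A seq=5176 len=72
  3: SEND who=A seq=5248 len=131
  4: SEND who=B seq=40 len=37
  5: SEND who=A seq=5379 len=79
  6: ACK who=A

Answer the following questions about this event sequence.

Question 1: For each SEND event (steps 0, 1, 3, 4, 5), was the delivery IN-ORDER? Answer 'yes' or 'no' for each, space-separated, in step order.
Step 0: SEND seq=0 -> in-order
Step 1: SEND seq=5000 -> in-order
Step 3: SEND seq=5248 -> out-of-order
Step 4: SEND seq=40 -> in-order
Step 5: SEND seq=5379 -> out-of-order

Answer: yes yes no yes no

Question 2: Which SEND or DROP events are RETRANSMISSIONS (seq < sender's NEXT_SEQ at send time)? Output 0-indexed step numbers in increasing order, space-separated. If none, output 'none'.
Step 0: SEND seq=0 -> fresh
Step 1: SEND seq=5000 -> fresh
Step 2: DROP seq=5176 -> fresh
Step 3: SEND seq=5248 -> fresh
Step 4: SEND seq=40 -> fresh
Step 5: SEND seq=5379 -> fresh

Answer: none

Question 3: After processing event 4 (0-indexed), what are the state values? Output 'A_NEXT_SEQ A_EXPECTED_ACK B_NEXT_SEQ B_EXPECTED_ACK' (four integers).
After event 0: A_seq=5000 A_ack=40 B_seq=40 B_ack=5000
After event 1: A_seq=5176 A_ack=40 B_seq=40 B_ack=5176
After event 2: A_seq=5248 A_ack=40 B_seq=40 B_ack=5176
After event 3: A_seq=5379 A_ack=40 B_seq=40 B_ack=5176
After event 4: A_seq=5379 A_ack=77 B_seq=77 B_ack=5176

5379 77 77 5176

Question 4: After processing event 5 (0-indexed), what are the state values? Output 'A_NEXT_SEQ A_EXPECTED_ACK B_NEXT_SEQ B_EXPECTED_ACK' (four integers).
After event 0: A_seq=5000 A_ack=40 B_seq=40 B_ack=5000
After event 1: A_seq=5176 A_ack=40 B_seq=40 B_ack=5176
After event 2: A_seq=5248 A_ack=40 B_seq=40 B_ack=5176
After event 3: A_seq=5379 A_ack=40 B_seq=40 B_ack=5176
After event 4: A_seq=5379 A_ack=77 B_seq=77 B_ack=5176
After event 5: A_seq=5458 A_ack=77 B_seq=77 B_ack=5176

5458 77 77 5176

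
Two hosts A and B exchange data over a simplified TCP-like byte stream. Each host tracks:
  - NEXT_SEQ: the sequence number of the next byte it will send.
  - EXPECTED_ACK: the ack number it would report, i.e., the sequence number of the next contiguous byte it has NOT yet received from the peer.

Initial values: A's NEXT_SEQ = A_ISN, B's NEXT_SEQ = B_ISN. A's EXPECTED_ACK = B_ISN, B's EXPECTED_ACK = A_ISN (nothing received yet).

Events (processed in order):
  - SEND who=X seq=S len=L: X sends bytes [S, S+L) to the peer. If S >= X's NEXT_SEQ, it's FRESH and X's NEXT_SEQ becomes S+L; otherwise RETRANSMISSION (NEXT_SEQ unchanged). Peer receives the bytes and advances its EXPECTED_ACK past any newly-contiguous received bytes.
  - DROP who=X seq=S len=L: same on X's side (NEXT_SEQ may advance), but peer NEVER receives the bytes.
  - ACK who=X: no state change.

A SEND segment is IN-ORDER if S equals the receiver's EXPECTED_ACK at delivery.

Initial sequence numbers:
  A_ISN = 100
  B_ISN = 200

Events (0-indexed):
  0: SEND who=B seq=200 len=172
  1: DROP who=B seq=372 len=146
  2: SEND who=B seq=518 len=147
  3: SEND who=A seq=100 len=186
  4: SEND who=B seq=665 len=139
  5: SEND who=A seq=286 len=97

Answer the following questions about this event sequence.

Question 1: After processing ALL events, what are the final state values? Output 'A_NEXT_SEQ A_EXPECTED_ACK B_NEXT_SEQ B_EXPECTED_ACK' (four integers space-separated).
Answer: 383 372 804 383

Derivation:
After event 0: A_seq=100 A_ack=372 B_seq=372 B_ack=100
After event 1: A_seq=100 A_ack=372 B_seq=518 B_ack=100
After event 2: A_seq=100 A_ack=372 B_seq=665 B_ack=100
After event 3: A_seq=286 A_ack=372 B_seq=665 B_ack=286
After event 4: A_seq=286 A_ack=372 B_seq=804 B_ack=286
After event 5: A_seq=383 A_ack=372 B_seq=804 B_ack=383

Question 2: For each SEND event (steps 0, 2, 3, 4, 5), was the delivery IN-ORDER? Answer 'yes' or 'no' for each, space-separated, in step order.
Step 0: SEND seq=200 -> in-order
Step 2: SEND seq=518 -> out-of-order
Step 3: SEND seq=100 -> in-order
Step 4: SEND seq=665 -> out-of-order
Step 5: SEND seq=286 -> in-order

Answer: yes no yes no yes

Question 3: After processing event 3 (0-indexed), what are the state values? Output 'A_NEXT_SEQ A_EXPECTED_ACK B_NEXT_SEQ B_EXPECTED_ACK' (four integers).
After event 0: A_seq=100 A_ack=372 B_seq=372 B_ack=100
After event 1: A_seq=100 A_ack=372 B_seq=518 B_ack=100
After event 2: A_seq=100 A_ack=372 B_seq=665 B_ack=100
After event 3: A_seq=286 A_ack=372 B_seq=665 B_ack=286

286 372 665 286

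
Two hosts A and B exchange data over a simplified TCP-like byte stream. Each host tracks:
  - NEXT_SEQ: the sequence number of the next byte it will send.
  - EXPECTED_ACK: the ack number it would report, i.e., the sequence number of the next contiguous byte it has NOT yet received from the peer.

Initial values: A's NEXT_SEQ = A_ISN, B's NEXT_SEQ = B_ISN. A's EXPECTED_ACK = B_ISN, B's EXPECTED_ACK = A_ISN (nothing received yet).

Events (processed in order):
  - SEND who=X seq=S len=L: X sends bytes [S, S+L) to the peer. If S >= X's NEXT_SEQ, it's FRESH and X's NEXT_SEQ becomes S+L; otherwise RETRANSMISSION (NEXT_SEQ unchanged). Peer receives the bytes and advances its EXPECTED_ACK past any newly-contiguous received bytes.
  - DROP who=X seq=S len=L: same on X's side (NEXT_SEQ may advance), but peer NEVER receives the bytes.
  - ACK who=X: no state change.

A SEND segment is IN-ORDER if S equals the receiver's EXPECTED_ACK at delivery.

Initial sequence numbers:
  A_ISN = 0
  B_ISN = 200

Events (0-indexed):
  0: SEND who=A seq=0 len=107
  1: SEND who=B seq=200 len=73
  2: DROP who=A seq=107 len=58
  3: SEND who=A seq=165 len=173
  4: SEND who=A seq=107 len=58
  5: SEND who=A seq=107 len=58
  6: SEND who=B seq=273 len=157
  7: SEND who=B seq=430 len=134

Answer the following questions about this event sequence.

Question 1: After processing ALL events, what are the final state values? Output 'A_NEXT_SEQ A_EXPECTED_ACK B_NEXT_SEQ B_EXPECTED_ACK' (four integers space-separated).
Answer: 338 564 564 338

Derivation:
After event 0: A_seq=107 A_ack=200 B_seq=200 B_ack=107
After event 1: A_seq=107 A_ack=273 B_seq=273 B_ack=107
After event 2: A_seq=165 A_ack=273 B_seq=273 B_ack=107
After event 3: A_seq=338 A_ack=273 B_seq=273 B_ack=107
After event 4: A_seq=338 A_ack=273 B_seq=273 B_ack=338
After event 5: A_seq=338 A_ack=273 B_seq=273 B_ack=338
After event 6: A_seq=338 A_ack=430 B_seq=430 B_ack=338
After event 7: A_seq=338 A_ack=564 B_seq=564 B_ack=338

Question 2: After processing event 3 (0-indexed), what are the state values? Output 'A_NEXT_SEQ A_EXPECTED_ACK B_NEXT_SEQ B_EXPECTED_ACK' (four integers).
After event 0: A_seq=107 A_ack=200 B_seq=200 B_ack=107
After event 1: A_seq=107 A_ack=273 B_seq=273 B_ack=107
After event 2: A_seq=165 A_ack=273 B_seq=273 B_ack=107
After event 3: A_seq=338 A_ack=273 B_seq=273 B_ack=107

338 273 273 107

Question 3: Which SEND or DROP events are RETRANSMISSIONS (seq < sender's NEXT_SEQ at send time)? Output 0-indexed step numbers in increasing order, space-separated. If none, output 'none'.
Answer: 4 5

Derivation:
Step 0: SEND seq=0 -> fresh
Step 1: SEND seq=200 -> fresh
Step 2: DROP seq=107 -> fresh
Step 3: SEND seq=165 -> fresh
Step 4: SEND seq=107 -> retransmit
Step 5: SEND seq=107 -> retransmit
Step 6: SEND seq=273 -> fresh
Step 7: SEND seq=430 -> fresh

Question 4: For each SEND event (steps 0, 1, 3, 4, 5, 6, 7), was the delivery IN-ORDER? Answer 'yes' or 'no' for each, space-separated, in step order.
Answer: yes yes no yes no yes yes

Derivation:
Step 0: SEND seq=0 -> in-order
Step 1: SEND seq=200 -> in-order
Step 3: SEND seq=165 -> out-of-order
Step 4: SEND seq=107 -> in-order
Step 5: SEND seq=107 -> out-of-order
Step 6: SEND seq=273 -> in-order
Step 7: SEND seq=430 -> in-order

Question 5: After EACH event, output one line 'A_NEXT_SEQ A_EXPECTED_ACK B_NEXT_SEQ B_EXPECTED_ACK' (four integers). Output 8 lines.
107 200 200 107
107 273 273 107
165 273 273 107
338 273 273 107
338 273 273 338
338 273 273 338
338 430 430 338
338 564 564 338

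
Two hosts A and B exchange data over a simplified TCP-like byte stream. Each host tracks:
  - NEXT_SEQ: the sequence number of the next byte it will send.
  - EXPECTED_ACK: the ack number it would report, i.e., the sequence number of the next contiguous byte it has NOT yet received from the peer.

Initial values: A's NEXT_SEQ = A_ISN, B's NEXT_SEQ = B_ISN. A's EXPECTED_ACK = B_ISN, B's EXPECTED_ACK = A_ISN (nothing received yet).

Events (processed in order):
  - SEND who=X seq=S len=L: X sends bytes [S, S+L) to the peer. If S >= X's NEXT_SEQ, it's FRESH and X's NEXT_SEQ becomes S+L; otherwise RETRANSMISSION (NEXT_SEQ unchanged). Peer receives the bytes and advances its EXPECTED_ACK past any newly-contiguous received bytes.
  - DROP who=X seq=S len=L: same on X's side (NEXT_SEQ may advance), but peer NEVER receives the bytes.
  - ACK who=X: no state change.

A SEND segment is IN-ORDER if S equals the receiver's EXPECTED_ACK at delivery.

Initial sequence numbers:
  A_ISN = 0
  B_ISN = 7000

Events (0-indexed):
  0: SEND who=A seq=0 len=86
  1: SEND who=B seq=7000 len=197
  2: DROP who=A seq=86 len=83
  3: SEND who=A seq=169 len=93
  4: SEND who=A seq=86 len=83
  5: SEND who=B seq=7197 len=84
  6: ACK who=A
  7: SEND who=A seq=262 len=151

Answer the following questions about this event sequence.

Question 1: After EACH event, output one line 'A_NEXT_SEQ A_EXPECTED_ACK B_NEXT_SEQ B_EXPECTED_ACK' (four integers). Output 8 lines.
86 7000 7000 86
86 7197 7197 86
169 7197 7197 86
262 7197 7197 86
262 7197 7197 262
262 7281 7281 262
262 7281 7281 262
413 7281 7281 413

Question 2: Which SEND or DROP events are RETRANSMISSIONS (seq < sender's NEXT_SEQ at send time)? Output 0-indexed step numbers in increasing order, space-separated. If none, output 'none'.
Answer: 4

Derivation:
Step 0: SEND seq=0 -> fresh
Step 1: SEND seq=7000 -> fresh
Step 2: DROP seq=86 -> fresh
Step 3: SEND seq=169 -> fresh
Step 4: SEND seq=86 -> retransmit
Step 5: SEND seq=7197 -> fresh
Step 7: SEND seq=262 -> fresh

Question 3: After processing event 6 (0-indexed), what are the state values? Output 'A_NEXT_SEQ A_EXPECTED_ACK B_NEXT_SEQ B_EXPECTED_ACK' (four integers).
After event 0: A_seq=86 A_ack=7000 B_seq=7000 B_ack=86
After event 1: A_seq=86 A_ack=7197 B_seq=7197 B_ack=86
After event 2: A_seq=169 A_ack=7197 B_seq=7197 B_ack=86
After event 3: A_seq=262 A_ack=7197 B_seq=7197 B_ack=86
After event 4: A_seq=262 A_ack=7197 B_seq=7197 B_ack=262
After event 5: A_seq=262 A_ack=7281 B_seq=7281 B_ack=262
After event 6: A_seq=262 A_ack=7281 B_seq=7281 B_ack=262

262 7281 7281 262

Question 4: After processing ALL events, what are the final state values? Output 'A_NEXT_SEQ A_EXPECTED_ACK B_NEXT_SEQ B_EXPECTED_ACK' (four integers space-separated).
Answer: 413 7281 7281 413

Derivation:
After event 0: A_seq=86 A_ack=7000 B_seq=7000 B_ack=86
After event 1: A_seq=86 A_ack=7197 B_seq=7197 B_ack=86
After event 2: A_seq=169 A_ack=7197 B_seq=7197 B_ack=86
After event 3: A_seq=262 A_ack=7197 B_seq=7197 B_ack=86
After event 4: A_seq=262 A_ack=7197 B_seq=7197 B_ack=262
After event 5: A_seq=262 A_ack=7281 B_seq=7281 B_ack=262
After event 6: A_seq=262 A_ack=7281 B_seq=7281 B_ack=262
After event 7: A_seq=413 A_ack=7281 B_seq=7281 B_ack=413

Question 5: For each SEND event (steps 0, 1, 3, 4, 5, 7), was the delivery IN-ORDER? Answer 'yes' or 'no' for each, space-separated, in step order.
Answer: yes yes no yes yes yes

Derivation:
Step 0: SEND seq=0 -> in-order
Step 1: SEND seq=7000 -> in-order
Step 3: SEND seq=169 -> out-of-order
Step 4: SEND seq=86 -> in-order
Step 5: SEND seq=7197 -> in-order
Step 7: SEND seq=262 -> in-order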